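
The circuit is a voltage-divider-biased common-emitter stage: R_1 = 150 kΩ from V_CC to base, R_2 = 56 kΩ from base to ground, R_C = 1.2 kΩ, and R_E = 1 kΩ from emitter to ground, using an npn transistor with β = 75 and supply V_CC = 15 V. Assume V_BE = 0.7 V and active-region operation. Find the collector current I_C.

Thevenize the base divider: V_Th = V_CC·R_2/(R_1+R_2) = 15×56/206 = 4.08 V, R_Th = R_1‖R_2 = 40.8 kΩ.
Base-emitter loop: V_Th = I_B·R_Th + V_BE + (β+1)I_B·R_E, so I_B = (4.08 − 0.7) / (40.8 + 76×1) = 0.0289 mA.
I_C = β·I_B = 75×0.0289 = 2.17 mA, and I_E = (β+1)I_B = 2.2 mA.
V_CE = V_CC − I_C·R_C − I_E·R_E = 15 − 2.17×1.2 − 2.2×1 = 10.2 V.
V_CE = 10.2 V > 0.2 V confirms active-region operation.

I_C ≈ 2.2 mA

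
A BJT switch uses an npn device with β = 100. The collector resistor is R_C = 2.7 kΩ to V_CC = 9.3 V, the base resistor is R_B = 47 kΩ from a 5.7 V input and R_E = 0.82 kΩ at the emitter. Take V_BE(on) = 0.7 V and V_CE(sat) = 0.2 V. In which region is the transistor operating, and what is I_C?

Assume active: I_B = (5.7 − 0.7)/(47 + 101×0.82) = 0.0385 mA, I_C = β·I_B = 3.85 mA.
Then V_CE = 9.3 − 3.85×2.7 − 3.89×0.82 = -4.29 V < 0.2 V — the active assumption fails.
Re-solve with V_CE = 0.2 V. KCL at the emitter: V_E/R_E = (V_BB−0.7−V_E)/R_B + (V_CC−0.2−V_E)/R_C, giving V_E = 2.16 V.
I_C = (V_CC − 0.2 − V_E)/R_C = (9.1 − 2.16)/2.7 = 2.57 mA.
Check: I_B = (5 − 2.16)/47 = 0.0605 mA, and β·I_B = 6.05 mA > I_C, confirming saturation.

saturation; I_C ≈ 2.6 mA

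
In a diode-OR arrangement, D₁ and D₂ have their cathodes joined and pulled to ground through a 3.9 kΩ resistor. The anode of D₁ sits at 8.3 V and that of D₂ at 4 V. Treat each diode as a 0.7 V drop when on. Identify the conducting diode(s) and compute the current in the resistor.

Assume both conduct. Then node N would need to be at both 8.3−0.7 = 7.6 V and 4−0.7 = 3.3 V, which is impossible.
Assume only D₁ conducts: V_N = 8.3 − 0.7 = 7.6 V, so I_R = 7.6/3.9 = 1.95 mA.
Check D₂: its anode-to-cathode voltage is 4 − 7.6 = -3.6 V < 0.7 V, so it is off. The assumption is consistent.

Only D₁ conducts; I_R ≈ 1.9 mA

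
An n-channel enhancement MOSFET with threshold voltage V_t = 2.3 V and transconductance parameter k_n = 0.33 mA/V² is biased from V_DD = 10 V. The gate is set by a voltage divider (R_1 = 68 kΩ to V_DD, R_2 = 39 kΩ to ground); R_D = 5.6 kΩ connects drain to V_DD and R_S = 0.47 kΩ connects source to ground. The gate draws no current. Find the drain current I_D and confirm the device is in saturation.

V_G = V_DD·R_2/(R_1+R_2) = 10×39/107 = 3.64 V.
Assume saturation: I_D = (k_n/2)(V_GS − V_t)² with V_GS = V_G − I_D·R_S = 3.64 − 0.47·I_D.
Substituting gives 0.0364·I_D² − 1.21·I_D + 0.298 = 0, with roots I_D = 0.249 or 32.9 mA.
The root I_D = 32.9 mA gives V_GS = -11.8 V ≤ V_t, so take I_D = 0.249 mA.
Then V_GS = 3.53 V and V_DS = V_DD − I_D(R_D+R_S) = 10 − 0.249×6.07 = 8.49 V.
Saturation requires V_DS ≥ V_GS − V_t = 1.23 V; 8.49 ≥ 1.23 ✓.

I_D ≈ 0.25 mA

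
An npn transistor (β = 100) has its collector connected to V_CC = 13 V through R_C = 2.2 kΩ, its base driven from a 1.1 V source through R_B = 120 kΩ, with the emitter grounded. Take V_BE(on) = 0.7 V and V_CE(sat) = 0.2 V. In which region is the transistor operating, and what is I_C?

active; I_C ≈ 0.33 mA

Assume active. Base-emitter loop: I_B = (V_BB − V_BE)/R_B = (1.1 − 0.7)/120 = 0.00333 mA.
I_C = β·I_B = 100×0.00333 = 0.333 mA.
V_CE = V_CC − I_C·R_C = 13 − 0.333×2.2 = 12.3 V > V_CE(sat), so the active-region assumption holds.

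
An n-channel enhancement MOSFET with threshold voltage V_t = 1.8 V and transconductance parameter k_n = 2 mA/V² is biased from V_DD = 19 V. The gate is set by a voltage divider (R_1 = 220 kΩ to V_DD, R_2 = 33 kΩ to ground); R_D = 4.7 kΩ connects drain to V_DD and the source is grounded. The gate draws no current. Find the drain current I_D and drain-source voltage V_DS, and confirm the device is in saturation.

I_D ≈ 0.46 mA, V_DS ≈ 17 V

V_G = V_DD·R_2/(R_1+R_2) = 19×33/253 = 2.48 V. With the source grounded, V_GS = V_G = 2.48 V.
Assume saturation: I_D = (k_n/2)(V_GS − V_t)² = (2/2)×(2.48 − 1.8)² = 1×0.678² = 0.46 mA.
V_DS = V_DD − I_D·R_D = 19 − 0.46×4.7 = 16.8 V.
Saturation requires V_DS ≥ V_GS − V_t = 0.678 V; 16.8 ≥ 0.678 ✓.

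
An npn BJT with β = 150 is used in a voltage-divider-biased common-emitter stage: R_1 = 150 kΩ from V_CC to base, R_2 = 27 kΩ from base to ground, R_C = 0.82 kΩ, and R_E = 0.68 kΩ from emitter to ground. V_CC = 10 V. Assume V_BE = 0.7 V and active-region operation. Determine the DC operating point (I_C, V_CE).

I_C ≈ 0.99 mA, V_CE ≈ 8.5 V

Thevenize the base divider: V_Th = V_CC·R_2/(R_1+R_2) = 10×27/177 = 1.53 V, R_Th = R_1‖R_2 = 22.9 kΩ.
Base-emitter loop: V_Th = I_B·R_Th + V_BE + (β+1)I_B·R_E, so I_B = (1.53 − 0.7) / (22.9 + 151×0.68) = 0.00657 mA.
I_C = β·I_B = 150×0.00657 = 0.986 mA, and I_E = (β+1)I_B = 0.993 mA.
V_CE = V_CC − I_C·R_C − I_E·R_E = 10 − 0.986×0.82 − 0.993×0.68 = 8.52 V.
V_CE = 8.52 V > 0.2 V confirms active-region operation.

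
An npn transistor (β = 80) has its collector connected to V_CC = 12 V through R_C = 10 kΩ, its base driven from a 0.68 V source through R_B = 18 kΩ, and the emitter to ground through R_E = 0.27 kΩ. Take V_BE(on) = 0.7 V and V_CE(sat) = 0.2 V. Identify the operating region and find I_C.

V_BB = 0.68 V ≤ V_BE(on) = 0.7 V, so the base-emitter junction is not forward biased.
The transistor is in cutoff: I_B = I_C = 0.

cutoff; I_C ≈ 0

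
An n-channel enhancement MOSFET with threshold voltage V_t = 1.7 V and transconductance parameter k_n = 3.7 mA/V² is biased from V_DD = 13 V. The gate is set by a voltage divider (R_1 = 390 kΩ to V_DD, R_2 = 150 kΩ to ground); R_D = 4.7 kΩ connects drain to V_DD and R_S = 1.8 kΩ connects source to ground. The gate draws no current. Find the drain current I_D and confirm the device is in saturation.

I_D ≈ 0.72 mA

V_G = V_DD·R_2/(R_1+R_2) = 13×150/540 = 3.61 V.
Assume saturation: I_D = (k_n/2)(V_GS − V_t)² with V_GS = V_G − I_D·R_S = 3.61 − 1.8·I_D.
Substituting gives 5.99·I_D² − 13.7·I_D + 6.76 = 0, with roots I_D = 0.716 or 1.57 mA.
The root I_D = 1.57 mA gives V_GS = 0.778 V ≤ V_t, so take I_D = 0.716 mA.
Then V_GS = 2.32 V and V_DS = V_DD − I_D(R_D+R_S) = 13 − 0.716×6.5 = 8.35 V.
Saturation requires V_DS ≥ V_GS − V_t = 0.622 V; 8.35 ≥ 0.622 ✓.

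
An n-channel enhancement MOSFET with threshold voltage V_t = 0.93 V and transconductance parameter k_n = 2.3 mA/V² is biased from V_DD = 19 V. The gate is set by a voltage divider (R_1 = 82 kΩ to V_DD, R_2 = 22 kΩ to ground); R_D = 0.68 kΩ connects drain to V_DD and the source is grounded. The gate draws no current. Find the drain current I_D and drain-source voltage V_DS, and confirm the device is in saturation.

V_G = V_DD·R_2/(R_1+R_2) = 19×22/104 = 4.02 V. With the source grounded, V_GS = V_G = 4.02 V.
Assume saturation: I_D = (k_n/2)(V_GS − V_t)² = (2.3/2)×(4.02 − 0.93)² = 1.15×3.09² = 11 mA.
V_DS = V_DD − I_D·R_D = 19 − 11×0.68 = 11.5 V.
Saturation requires V_DS ≥ V_GS − V_t = 3.09 V; 11.5 ≥ 3.09 ✓.

I_D ≈ 11 mA, V_DS ≈ 12 V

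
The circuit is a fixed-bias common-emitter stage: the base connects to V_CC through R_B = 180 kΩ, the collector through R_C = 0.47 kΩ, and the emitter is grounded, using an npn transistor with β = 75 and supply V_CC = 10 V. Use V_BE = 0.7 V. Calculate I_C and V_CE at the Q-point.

I_C ≈ 3.9 mA, V_CE ≈ 8.2 V

Base loop: V_CC = I_B·R_B + V_BE, so I_B = (10 − 0.7)/180 kΩ = 0.0517 mA.
In the active region I_C = β·I_B = 75 × 0.0517 = 3.88 mA.
Collector loop: V_CE = V_CC − I_C·R_C = 10 − 3.88×0.47 = 8.18 V.
Since V_CE = 8.18 V > V_CE(sat) ≈ 0.2 V, the transistor is in the active region as assumed.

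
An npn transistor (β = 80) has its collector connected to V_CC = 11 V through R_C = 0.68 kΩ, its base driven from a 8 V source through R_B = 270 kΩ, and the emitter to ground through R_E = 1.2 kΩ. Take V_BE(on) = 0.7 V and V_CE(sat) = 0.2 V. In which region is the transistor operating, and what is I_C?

active; I_C ≈ 1.6 mA

Assume active. Base-emitter loop: I_B = (V_BB − V_BE)/(R_B + (β+1)R_E) = (8 − 0.7)/(270 + 81×1.2) = 0.0199 mA.
I_C = β·I_B = 80×0.0199 = 1.59 mA.
V_CE = V_CC − I_C·R_C − I_E·R_E = 11 − 1.59×0.68 − 1.61×1.2 = 7.99 V > V_CE(sat), so the active-region assumption holds.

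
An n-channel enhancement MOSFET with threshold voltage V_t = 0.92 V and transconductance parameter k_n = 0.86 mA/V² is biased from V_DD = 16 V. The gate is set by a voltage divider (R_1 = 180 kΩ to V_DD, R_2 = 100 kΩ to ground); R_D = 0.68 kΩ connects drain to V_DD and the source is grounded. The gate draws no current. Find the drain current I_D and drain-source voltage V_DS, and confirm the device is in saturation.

V_G = V_DD·R_2/(R_1+R_2) = 16×100/280 = 5.71 V. With the source grounded, V_GS = V_G = 5.71 V.
Assume saturation: I_D = (k_n/2)(V_GS − V_t)² = (0.86/2)×(5.71 − 0.92)² = 0.43×4.79² = 9.88 mA.
V_DS = V_DD − I_D·R_D = 16 − 9.88×0.68 = 9.28 V.
Saturation requires V_DS ≥ V_GS − V_t = 4.79 V; 9.28 ≥ 4.79 ✓.

I_D ≈ 9.9 mA, V_DS ≈ 9.3 V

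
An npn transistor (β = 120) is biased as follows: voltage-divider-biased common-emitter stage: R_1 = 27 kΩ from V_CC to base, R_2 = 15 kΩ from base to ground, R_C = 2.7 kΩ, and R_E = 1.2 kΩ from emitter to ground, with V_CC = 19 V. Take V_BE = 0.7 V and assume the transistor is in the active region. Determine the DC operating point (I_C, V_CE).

Thevenize the base divider: V_Th = V_CC·R_2/(R_1+R_2) = 19×15/42 = 6.79 V, R_Th = R_1‖R_2 = 9.64 kΩ.
Base-emitter loop: V_Th = I_B·R_Th + V_BE + (β+1)I_B·R_E, so I_B = (6.79 − 0.7) / (9.64 + 121×1.2) = 0.0393 mA.
I_C = β·I_B = 120×0.0393 = 4.72 mA, and I_E = (β+1)I_B = 4.76 mA.
V_CE = V_CC − I_C·R_C − I_E·R_E = 19 − 4.72×2.7 − 4.76×1.2 = 0.559 V.
V_CE = 0.559 V > 0.2 V confirms active-region operation.

I_C ≈ 4.7 mA, V_CE ≈ 0.56 V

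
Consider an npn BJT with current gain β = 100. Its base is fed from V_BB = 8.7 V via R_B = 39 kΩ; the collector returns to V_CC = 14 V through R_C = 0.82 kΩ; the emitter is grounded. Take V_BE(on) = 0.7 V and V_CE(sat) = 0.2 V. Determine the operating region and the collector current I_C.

saturation; I_C ≈ 17 mA

Assume active: I_B = (8.7 − 0.7)/39 = 0.205 mA, giving I_C = β·I_B = 20.5 mA.
But then V_CE = 14 − 20.5×0.82 = -2.82 V < V_CE(sat) = 0.2 V — impossible in the active region.
So the transistor is saturated. With V_CE = 0.2 V, I_C = (V_CC − 0.2)/R_C = 13.8/0.82 = 16.8 mA.
Check: β·I_B = 20.5 mA > I_C = 16.8 mA, confirming saturation.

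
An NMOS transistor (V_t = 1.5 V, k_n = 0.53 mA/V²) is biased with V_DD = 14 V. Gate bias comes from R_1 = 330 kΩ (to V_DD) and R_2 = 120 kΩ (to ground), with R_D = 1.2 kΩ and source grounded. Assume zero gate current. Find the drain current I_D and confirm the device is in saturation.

V_G = V_DD·R_2/(R_1+R_2) = 14×120/450 = 3.73 V. With the source grounded, V_GS = V_G = 3.73 V.
Assume saturation: I_D = (k_n/2)(V_GS − V_t)² = (0.53/2)×(3.73 − 1.5)² = 0.265×2.23² = 1.32 mA.
V_DS = V_DD − I_D·R_D = 14 − 1.32×1.2 = 12.4 V.
Saturation requires V_DS ≥ V_GS − V_t = 2.23 V; 12.4 ≥ 2.23 ✓.

I_D ≈ 1.3 mA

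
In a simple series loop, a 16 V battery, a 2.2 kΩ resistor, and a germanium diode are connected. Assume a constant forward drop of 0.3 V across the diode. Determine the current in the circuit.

KVL around the loop: 16 = V_D + I·R = 0.3 + I × 2.2 kΩ.
So I = (16 − 0.3) / 2.2 kΩ = 15.7 / 2.2 = 7.14 mA.

I ≈ 7.1 mA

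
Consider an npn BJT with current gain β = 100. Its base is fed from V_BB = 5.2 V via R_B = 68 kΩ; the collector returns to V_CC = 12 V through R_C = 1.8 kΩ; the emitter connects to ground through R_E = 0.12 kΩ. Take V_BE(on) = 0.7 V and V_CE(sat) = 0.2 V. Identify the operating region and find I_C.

Assume active. Base-emitter loop: I_B = (V_BB − V_BE)/(R_B + (β+1)R_E) = (5.2 − 0.7)/(68 + 101×0.12) = 0.0562 mA.
I_C = β·I_B = 100×0.0562 = 5.62 mA.
V_CE = V_CC − I_C·R_C − I_E·R_E = 12 − 5.62×1.8 − 5.67×0.12 = 1.21 V > V_CE(sat), so the active-region assumption holds.

active; I_C ≈ 5.6 mA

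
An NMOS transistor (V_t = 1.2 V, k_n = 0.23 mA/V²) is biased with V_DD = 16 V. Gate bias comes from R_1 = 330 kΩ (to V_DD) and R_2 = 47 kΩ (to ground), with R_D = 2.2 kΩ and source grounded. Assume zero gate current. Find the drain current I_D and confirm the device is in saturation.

I_D ≈ 0.073 mA

V_G = V_DD·R_2/(R_1+R_2) = 16×47/377 = 1.99 V. With the source grounded, V_GS = V_G = 1.99 V.
Assume saturation: I_D = (k_n/2)(V_GS − V_t)² = (0.23/2)×(1.99 − 1.2)² = 0.115×0.795² = 0.0726 mA.
V_DS = V_DD − I_D·R_D = 16 − 0.0726×2.2 = 15.8 V.
Saturation requires V_DS ≥ V_GS − V_t = 0.795 V; 15.8 ≥ 0.795 ✓.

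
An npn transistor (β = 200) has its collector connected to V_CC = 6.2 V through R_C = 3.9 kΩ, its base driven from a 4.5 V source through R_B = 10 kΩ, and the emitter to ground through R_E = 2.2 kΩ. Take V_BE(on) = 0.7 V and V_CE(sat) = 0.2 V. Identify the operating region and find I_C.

Assume active: I_B = (4.5 − 0.7)/(10 + 201×2.2) = 0.0084 mA, I_C = β·I_B = 1.68 mA.
Then V_CE = 6.2 − 1.68×3.9 − 1.69×2.2 = -4.07 V < 0.2 V — the active assumption fails.
Re-solve with V_CE = 0.2 V. KCL at the emitter: V_E/R_E = (V_BB−0.7−V_E)/R_B + (V_CC−0.2−V_E)/R_C, giving V_E = 2.37 V.
I_C = (V_CC − 0.2 − V_E)/R_C = (6 − 2.37)/3.9 = 0.932 mA.
Check: I_B = (3.8 − 2.37)/10 = 0.143 mA, and β·I_B = 28.7 mA > I_C, confirming saturation.

saturation; I_C ≈ 0.93 mA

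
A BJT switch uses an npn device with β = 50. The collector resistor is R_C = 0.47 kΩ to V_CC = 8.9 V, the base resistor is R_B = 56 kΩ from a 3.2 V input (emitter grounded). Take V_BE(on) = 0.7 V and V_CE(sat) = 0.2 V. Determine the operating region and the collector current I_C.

Assume active. Base-emitter loop: I_B = (V_BB − V_BE)/R_B = (3.2 − 0.7)/56 = 0.0446 mA.
I_C = β·I_B = 50×0.0446 = 2.23 mA.
V_CE = V_CC − I_C·R_C = 8.9 − 2.23×0.47 = 7.85 V > V_CE(sat), so the active-region assumption holds.

active; I_C ≈ 2.2 mA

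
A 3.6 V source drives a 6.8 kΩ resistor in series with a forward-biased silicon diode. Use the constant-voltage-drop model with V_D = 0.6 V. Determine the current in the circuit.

KVL around the loop: 3.6 = V_D + I·R = 0.6 + I × 6.8 kΩ.
So I = (3.6 − 0.6) / 6.8 kΩ = 3 / 6.8 = 0.441 mA.

I ≈ 0.44 mA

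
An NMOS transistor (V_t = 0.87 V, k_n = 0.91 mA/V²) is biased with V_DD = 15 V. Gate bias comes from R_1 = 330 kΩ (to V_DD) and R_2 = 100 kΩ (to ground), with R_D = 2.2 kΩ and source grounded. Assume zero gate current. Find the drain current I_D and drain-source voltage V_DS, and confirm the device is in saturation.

I_D ≈ 3.1 mA, V_DS ≈ 8.1 V

V_G = V_DD·R_2/(R_1+R_2) = 15×100/430 = 3.49 V. With the source grounded, V_GS = V_G = 3.49 V.
Assume saturation: I_D = (k_n/2)(V_GS − V_t)² = (0.91/2)×(3.49 − 0.87)² = 0.455×2.62² = 3.12 mA.
V_DS = V_DD − I_D·R_D = 15 − 3.12×2.2 = 8.14 V.
Saturation requires V_DS ≥ V_GS − V_t = 2.62 V; 8.14 ≥ 2.62 ✓.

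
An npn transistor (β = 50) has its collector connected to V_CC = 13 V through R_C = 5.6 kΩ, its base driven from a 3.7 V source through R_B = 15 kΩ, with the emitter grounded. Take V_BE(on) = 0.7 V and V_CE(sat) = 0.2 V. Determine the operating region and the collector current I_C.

saturation; I_C ≈ 2.3 mA

Assume active: I_B = (3.7 − 0.7)/15 = 0.2 mA, giving I_C = β·I_B = 10 mA.
But then V_CE = 13 − 10×5.6 = -43 V < V_CE(sat) = 0.2 V — impossible in the active region.
So the transistor is saturated. With V_CE = 0.2 V, I_C = (V_CC − 0.2)/R_C = 12.8/5.6 = 2.29 mA.
Check: β·I_B = 10 mA > I_C = 2.29 mA, confirming saturation.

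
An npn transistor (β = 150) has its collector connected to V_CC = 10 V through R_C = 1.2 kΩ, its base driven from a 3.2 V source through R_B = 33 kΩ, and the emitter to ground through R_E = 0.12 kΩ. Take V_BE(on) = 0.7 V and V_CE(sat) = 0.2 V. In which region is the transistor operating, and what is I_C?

active; I_C ≈ 7.3 mA

Assume active. Base-emitter loop: I_B = (V_BB − V_BE)/(R_B + (β+1)R_E) = (3.2 − 0.7)/(33 + 151×0.12) = 0.0489 mA.
I_C = β·I_B = 150×0.0489 = 7.34 mA.
V_CE = V_CC − I_C·R_C − I_E·R_E = 10 − 7.34×1.2 − 7.38×0.12 = 0.311 V > V_CE(sat), so the active-region assumption holds.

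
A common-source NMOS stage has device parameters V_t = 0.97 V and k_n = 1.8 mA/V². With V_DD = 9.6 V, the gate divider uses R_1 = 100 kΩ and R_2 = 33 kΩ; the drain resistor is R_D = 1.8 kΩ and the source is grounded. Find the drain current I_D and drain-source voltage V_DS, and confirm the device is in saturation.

I_D ≈ 1.8 mA, V_DS ≈ 6.4 V

V_G = V_DD·R_2/(R_1+R_2) = 9.6×33/133 = 2.38 V. With the source grounded, V_GS = V_G = 2.38 V.
Assume saturation: I_D = (k_n/2)(V_GS − V_t)² = (1.8/2)×(2.38 − 0.97)² = 0.9×1.41² = 1.79 mA.
V_DS = V_DD − I_D·R_D = 9.6 − 1.79×1.8 = 6.37 V.
Saturation requires V_DS ≥ V_GS − V_t = 1.41 V; 6.37 ≥ 1.41 ✓.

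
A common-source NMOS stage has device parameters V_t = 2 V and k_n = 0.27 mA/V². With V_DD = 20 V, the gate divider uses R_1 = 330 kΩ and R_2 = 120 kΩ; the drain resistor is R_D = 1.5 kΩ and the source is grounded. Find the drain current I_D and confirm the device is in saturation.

I_D ≈ 1.5 mA

V_G = V_DD·R_2/(R_1+R_2) = 20×120/450 = 5.33 V. With the source grounded, V_GS = V_G = 5.33 V.
Assume saturation: I_D = (k_n/2)(V_GS − V_t)² = (0.27/2)×(5.33 − 2)² = 0.135×3.33² = 1.5 mA.
V_DS = V_DD − I_D·R_D = 20 − 1.5×1.5 = 17.8 V.
Saturation requires V_DS ≥ V_GS − V_t = 3.33 V; 17.8 ≥ 3.33 ✓.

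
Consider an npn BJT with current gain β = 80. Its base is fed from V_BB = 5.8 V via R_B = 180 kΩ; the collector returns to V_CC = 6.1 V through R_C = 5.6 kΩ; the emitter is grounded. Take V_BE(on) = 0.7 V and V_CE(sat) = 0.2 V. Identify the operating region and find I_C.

saturation; I_C ≈ 1.1 mA

Assume active: I_B = (5.8 − 0.7)/180 = 0.0283 mA, giving I_C = β·I_B = 2.27 mA.
But then V_CE = 6.1 − 2.27×5.6 = -6.59 V < V_CE(sat) = 0.2 V — impossible in the active region.
So the transistor is saturated. With V_CE = 0.2 V, I_C = (V_CC − 0.2)/R_C = 5.9/5.6 = 1.05 mA.
Check: β·I_B = 2.27 mA > I_C = 1.05 mA, confirming saturation.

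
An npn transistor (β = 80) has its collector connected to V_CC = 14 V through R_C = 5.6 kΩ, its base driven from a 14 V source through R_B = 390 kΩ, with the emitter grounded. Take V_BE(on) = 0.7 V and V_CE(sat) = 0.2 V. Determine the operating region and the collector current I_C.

Assume active: I_B = (14 − 0.7)/390 = 0.0341 mA, giving I_C = β·I_B = 2.73 mA.
But then V_CE = 14 − 2.73×5.6 = -1.28 V < V_CE(sat) = 0.2 V — impossible in the active region.
So the transistor is saturated. With V_CE = 0.2 V, I_C = (V_CC − 0.2)/R_C = 13.8/5.6 = 2.46 mA.
Check: β·I_B = 2.73 mA > I_C = 2.46 mA, confirming saturation.

saturation; I_C ≈ 2.5 mA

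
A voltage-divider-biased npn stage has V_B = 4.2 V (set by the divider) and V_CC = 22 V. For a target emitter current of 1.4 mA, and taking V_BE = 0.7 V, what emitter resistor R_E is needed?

V_E = V_B − V_BE = 4.2 − 0.7 = 3.5 V.
R_E = V_E / I_E = 3.5 / 1.4 = 2.5 kΩ.

R_E ≈ 2.5 kΩ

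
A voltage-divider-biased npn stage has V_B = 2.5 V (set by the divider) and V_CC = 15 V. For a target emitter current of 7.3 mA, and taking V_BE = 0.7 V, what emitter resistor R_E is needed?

R_E ≈ 0.25 kΩ

V_E = V_B − V_BE = 2.5 − 0.7 = 1.8 V.
R_E = V_E / I_E = 1.8 / 7.3 = 0.247 kΩ.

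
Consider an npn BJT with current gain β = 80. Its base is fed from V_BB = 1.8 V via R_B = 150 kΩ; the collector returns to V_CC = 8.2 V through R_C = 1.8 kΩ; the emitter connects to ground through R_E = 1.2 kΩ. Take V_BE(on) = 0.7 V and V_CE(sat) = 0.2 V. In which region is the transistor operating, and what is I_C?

Assume active. Base-emitter loop: I_B = (V_BB − V_BE)/(R_B + (β+1)R_E) = (1.8 − 0.7)/(150 + 81×1.2) = 0.00445 mA.
I_C = β·I_B = 80×0.00445 = 0.356 mA.
V_CE = V_CC − I_C·R_C − I_E·R_E = 8.2 − 0.356×1.8 − 0.36×1.2 = 7.13 V > V_CE(sat), so the active-region assumption holds.

active; I_C ≈ 0.36 mA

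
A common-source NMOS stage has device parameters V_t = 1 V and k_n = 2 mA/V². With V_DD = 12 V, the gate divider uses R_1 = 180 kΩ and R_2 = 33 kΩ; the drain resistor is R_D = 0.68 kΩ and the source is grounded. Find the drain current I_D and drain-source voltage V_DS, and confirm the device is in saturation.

I_D ≈ 0.74 mA, V_DS ≈ 11 V

V_G = V_DD·R_2/(R_1+R_2) = 12×33/213 = 1.86 V. With the source grounded, V_GS = V_G = 1.86 V.
Assume saturation: I_D = (k_n/2)(V_GS − V_t)² = (2/2)×(1.86 − 1)² = 1×0.859² = 0.738 mA.
V_DS = V_DD − I_D·R_D = 12 − 0.738×0.68 = 11.5 V.
Saturation requires V_DS ≥ V_GS − V_t = 0.859 V; 11.5 ≥ 0.859 ✓.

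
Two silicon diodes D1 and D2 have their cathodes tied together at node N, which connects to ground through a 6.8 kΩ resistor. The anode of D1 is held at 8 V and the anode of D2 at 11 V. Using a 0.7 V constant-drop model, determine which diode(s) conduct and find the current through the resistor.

Assume both conduct. Then node N would need to be at both 8−0.7 = 7.3 V and 11−0.7 = 10.3 V, which is impossible.
Assume only D2 conducts: V_N = 11 − 0.7 = 10.3 V, so I_R = 10.3/6.8 = 1.51 mA.
Check D1: its anode-to-cathode voltage is 8 − 10.3 = -2.3 V < 0.7 V, so it is off. The assumption is consistent.

Only D2 conducts; I_R ≈ 1.5 mA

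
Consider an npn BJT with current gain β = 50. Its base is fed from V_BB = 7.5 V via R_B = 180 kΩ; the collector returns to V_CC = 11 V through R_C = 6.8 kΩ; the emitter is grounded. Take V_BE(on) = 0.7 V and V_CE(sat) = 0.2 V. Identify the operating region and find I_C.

Assume active: I_B = (7.5 − 0.7)/180 = 0.0378 mA, giving I_C = β·I_B = 1.89 mA.
But then V_CE = 11 − 1.89×6.8 = -1.84 V < V_CE(sat) = 0.2 V — impossible in the active region.
So the transistor is saturated. With V_CE = 0.2 V, I_C = (V_CC − 0.2)/R_C = 10.8/6.8 = 1.59 mA.
Check: β·I_B = 1.89 mA > I_C = 1.59 mA, confirming saturation.

saturation; I_C ≈ 1.6 mA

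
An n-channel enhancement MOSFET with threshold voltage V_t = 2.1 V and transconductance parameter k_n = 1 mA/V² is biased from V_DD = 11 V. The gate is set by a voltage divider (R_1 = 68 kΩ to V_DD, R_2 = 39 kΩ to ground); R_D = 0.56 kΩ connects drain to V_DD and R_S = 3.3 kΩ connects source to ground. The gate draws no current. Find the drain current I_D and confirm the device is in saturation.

V_G = V_DD·R_2/(R_1+R_2) = 11×39/107 = 4.01 V.
Assume saturation: I_D = (k_n/2)(V_GS − V_t)² with V_GS = V_G − I_D·R_S = 4.01 − 3.3·I_D.
Substituting gives 5.44·I_D² − 7.3·I_D + 1.82 = 0, with roots I_D = 0.332 or 1.01 mA.
The root I_D = 1.01 mA gives V_GS = 0.679 V ≤ V_t, so take I_D = 0.332 mA.
Then V_GS = 2.91 V and V_DS = V_DD − I_D(R_D+R_S) = 11 − 0.332×3.86 = 9.72 V.
Saturation requires V_DS ≥ V_GS − V_t = 0.815 V; 9.72 ≥ 0.815 ✓.

I_D ≈ 0.33 mA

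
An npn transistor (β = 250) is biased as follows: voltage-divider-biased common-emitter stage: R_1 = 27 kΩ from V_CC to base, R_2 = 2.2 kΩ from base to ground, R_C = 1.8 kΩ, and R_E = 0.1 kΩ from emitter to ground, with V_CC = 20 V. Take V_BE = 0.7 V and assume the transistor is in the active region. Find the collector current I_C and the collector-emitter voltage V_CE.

Thevenize the base divider: V_Th = V_CC·R_2/(R_1+R_2) = 20×2.2/29.2 = 1.51 V, R_Th = R_1‖R_2 = 2.03 kΩ.
Base-emitter loop: V_Th = I_B·R_Th + V_BE + (β+1)I_B·R_E, so I_B = (1.51 − 0.7) / (2.03 + 251×0.1) = 0.0297 mA.
I_C = β·I_B = 250×0.0297 = 7.43 mA, and I_E = (β+1)I_B = 7.46 mA.
V_CE = V_CC − I_C·R_C − I_E·R_E = 20 − 7.43×1.8 − 7.46×0.1 = 5.87 V.
V_CE = 5.87 V > 0.2 V confirms active-region operation.

I_C ≈ 7.4 mA, V_CE ≈ 5.9 V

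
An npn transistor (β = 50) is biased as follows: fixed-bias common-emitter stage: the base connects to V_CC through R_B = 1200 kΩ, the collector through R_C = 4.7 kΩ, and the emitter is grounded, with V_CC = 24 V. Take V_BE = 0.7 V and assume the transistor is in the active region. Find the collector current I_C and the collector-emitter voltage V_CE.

I_C ≈ 0.97 mA, V_CE ≈ 19 V

Base loop: V_CC = I_B·R_B + V_BE, so I_B = (24 − 0.7)/1200 kΩ = 0.0194 mA.
In the active region I_C = β·I_B = 50 × 0.0194 = 0.971 mA.
Collector loop: V_CE = V_CC − I_C·R_C = 24 − 0.971×4.7 = 19.4 V.
Since V_CE = 19.4 V > V_CE(sat) ≈ 0.2 V, the transistor is in the active region as assumed.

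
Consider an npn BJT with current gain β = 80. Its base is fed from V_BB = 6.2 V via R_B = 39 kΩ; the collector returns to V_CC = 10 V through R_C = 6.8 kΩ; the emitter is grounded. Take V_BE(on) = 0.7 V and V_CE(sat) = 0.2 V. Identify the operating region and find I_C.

saturation; I_C ≈ 1.4 mA

Assume active: I_B = (6.2 − 0.7)/39 = 0.141 mA, giving I_C = β·I_B = 11.3 mA.
But then V_CE = 10 − 11.3×6.8 = -66.7 V < V_CE(sat) = 0.2 V — impossible in the active region.
So the transistor is saturated. With V_CE = 0.2 V, I_C = (V_CC − 0.2)/R_C = 9.8/6.8 = 1.44 mA.
Check: β·I_B = 11.3 mA > I_C = 1.44 mA, confirming saturation.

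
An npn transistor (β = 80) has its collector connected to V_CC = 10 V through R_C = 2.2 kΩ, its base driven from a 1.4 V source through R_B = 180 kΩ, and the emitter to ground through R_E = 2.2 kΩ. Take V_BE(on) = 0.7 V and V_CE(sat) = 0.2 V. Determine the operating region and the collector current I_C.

active; I_C ≈ 0.16 mA

Assume active. Base-emitter loop: I_B = (V_BB − V_BE)/(R_B + (β+1)R_E) = (1.4 − 0.7)/(180 + 81×2.2) = 0.00195 mA.
I_C = β·I_B = 80×0.00195 = 0.156 mA.
V_CE = V_CC − I_C·R_C − I_E·R_E = 10 − 0.156×2.2 − 0.158×2.2 = 9.31 V > V_CE(sat), so the active-region assumption holds.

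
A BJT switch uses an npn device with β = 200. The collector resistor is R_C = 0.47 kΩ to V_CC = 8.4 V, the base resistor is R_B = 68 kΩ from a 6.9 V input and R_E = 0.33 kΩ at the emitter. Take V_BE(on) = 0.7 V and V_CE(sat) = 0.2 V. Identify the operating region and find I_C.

Assume active. Base-emitter loop: I_B = (V_BB − V_BE)/(R_B + (β+1)R_E) = (6.9 − 0.7)/(68 + 201×0.33) = 0.0462 mA.
I_C = β·I_B = 200×0.0462 = 9.23 mA.
V_CE = V_CC − I_C·R_C − I_E·R_E = 8.4 − 9.23×0.47 − 9.28×0.33 = 1 V > V_CE(sat), so the active-region assumption holds.

active; I_C ≈ 9.2 mA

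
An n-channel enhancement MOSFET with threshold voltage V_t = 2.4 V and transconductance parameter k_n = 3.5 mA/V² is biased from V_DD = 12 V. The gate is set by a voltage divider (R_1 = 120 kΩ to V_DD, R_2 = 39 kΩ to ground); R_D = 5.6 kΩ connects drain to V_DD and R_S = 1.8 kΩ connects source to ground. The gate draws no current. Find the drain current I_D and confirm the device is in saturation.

V_G = V_DD·R_2/(R_1+R_2) = 12×39/159 = 2.94 V.
Assume saturation: I_D = (k_n/2)(V_GS − V_t)² with V_GS = V_G − I_D·R_S = 2.94 − 1.8·I_D.
Substituting gives 5.67·I_D² − 4.42·I_D + 0.517 = 0, with roots I_D = 0.143 or 0.637 mA.
The root I_D = 0.637 mA gives V_GS = 1.8 V ≤ V_t, so take I_D = 0.143 mA.
Then V_GS = 2.69 V and V_DS = V_DD − I_D(R_D+R_S) = 12 − 0.143×7.4 = 10.9 V.
Saturation requires V_DS ≥ V_GS − V_t = 0.286 V; 10.9 ≥ 0.286 ✓.

I_D ≈ 0.14 mA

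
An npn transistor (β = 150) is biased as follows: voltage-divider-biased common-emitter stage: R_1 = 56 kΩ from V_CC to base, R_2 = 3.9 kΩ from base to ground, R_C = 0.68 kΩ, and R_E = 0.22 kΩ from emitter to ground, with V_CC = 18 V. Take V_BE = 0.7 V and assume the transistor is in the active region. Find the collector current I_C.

Thevenize the base divider: V_Th = V_CC·R_2/(R_1+R_2) = 18×3.9/59.9 = 1.17 V, R_Th = R_1‖R_2 = 3.65 kΩ.
Base-emitter loop: V_Th = I_B·R_Th + V_BE + (β+1)I_B·R_E, so I_B = (1.17 − 0.7) / (3.65 + 151×0.22) = 0.0128 mA.
I_C = β·I_B = 150×0.0128 = 1.92 mA, and I_E = (β+1)I_B = 1.93 mA.
V_CE = V_CC − I_C·R_C − I_E·R_E = 18 − 1.92×0.68 − 1.93×0.22 = 16.3 V.
V_CE = 16.3 V > 0.2 V confirms active-region operation.

I_C ≈ 1.9 mA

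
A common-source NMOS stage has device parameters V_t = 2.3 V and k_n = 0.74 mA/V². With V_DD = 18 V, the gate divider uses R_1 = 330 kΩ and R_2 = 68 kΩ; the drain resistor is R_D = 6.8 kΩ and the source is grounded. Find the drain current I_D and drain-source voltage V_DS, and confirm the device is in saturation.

V_G = V_DD·R_2/(R_1+R_2) = 18×68/398 = 3.08 V. With the source grounded, V_GS = V_G = 3.08 V.
Assume saturation: I_D = (k_n/2)(V_GS − V_t)² = (0.74/2)×(3.08 − 2.3)² = 0.37×0.775² = 0.222 mA.
V_DS = V_DD − I_D·R_D = 18 − 0.222×6.8 = 16.5 V.
Saturation requires V_DS ≥ V_GS − V_t = 0.775 V; 16.5 ≥ 0.775 ✓.

I_D ≈ 0.22 mA, V_DS ≈ 16 V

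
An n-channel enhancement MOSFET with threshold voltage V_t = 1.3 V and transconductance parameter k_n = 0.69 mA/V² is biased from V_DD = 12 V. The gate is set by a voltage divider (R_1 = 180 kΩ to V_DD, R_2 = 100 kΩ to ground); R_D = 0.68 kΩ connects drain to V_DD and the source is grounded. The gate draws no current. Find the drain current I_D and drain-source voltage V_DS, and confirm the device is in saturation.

V_G = V_DD·R_2/(R_1+R_2) = 12×100/280 = 4.29 V. With the source grounded, V_GS = V_G = 4.29 V.
Assume saturation: I_D = (k_n/2)(V_GS − V_t)² = (0.69/2)×(4.29 − 1.3)² = 0.345×2.99² = 3.08 mA.
V_DS = V_DD − I_D·R_D = 12 − 3.08×0.68 = 9.91 V.
Saturation requires V_DS ≥ V_GS − V_t = 2.99 V; 9.91 ≥ 2.99 ✓.

I_D ≈ 3.1 mA, V_DS ≈ 9.9 V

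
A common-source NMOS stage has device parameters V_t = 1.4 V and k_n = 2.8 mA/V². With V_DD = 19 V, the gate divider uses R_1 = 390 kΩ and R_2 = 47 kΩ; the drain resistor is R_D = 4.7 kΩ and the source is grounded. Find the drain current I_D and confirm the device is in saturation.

V_G = V_DD·R_2/(R_1+R_2) = 19×47/437 = 2.04 V. With the source grounded, V_GS = V_G = 2.04 V.
Assume saturation: I_D = (k_n/2)(V_GS − V_t)² = (2.8/2)×(2.04 − 1.4)² = 1.4×0.643² = 0.58 mA.
V_DS = V_DD − I_D·R_D = 19 − 0.58×4.7 = 16.3 V.
Saturation requires V_DS ≥ V_GS − V_t = 0.643 V; 16.3 ≥ 0.643 ✓.

I_D ≈ 0.58 mA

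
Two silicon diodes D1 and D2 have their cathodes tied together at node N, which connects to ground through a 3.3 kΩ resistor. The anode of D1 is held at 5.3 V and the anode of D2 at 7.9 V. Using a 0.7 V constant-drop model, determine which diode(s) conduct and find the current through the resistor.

Assume both conduct. Then node N would need to be at both 5.3−0.7 = 4.6 V and 7.9−0.7 = 7.2 V, which is impossible.
Assume only D2 conducts: V_N = 7.9 − 0.7 = 7.2 V, so I_R = 7.2/3.3 = 2.18 mA.
Check D1: its anode-to-cathode voltage is 5.3 − 7.2 = -1.9 V < 0.7 V, so it is off. The assumption is consistent.

Only D2 conducts; I_R ≈ 2.2 mA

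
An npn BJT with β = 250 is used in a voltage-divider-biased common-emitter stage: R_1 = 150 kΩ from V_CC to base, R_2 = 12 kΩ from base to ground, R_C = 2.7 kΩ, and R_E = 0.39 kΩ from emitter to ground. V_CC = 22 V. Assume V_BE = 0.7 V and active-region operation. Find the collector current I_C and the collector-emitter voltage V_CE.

Thevenize the base divider: V_Th = V_CC·R_2/(R_1+R_2) = 22×12/162 = 1.63 V, R_Th = R_1‖R_2 = 11.1 kΩ.
Base-emitter loop: V_Th = I_B·R_Th + V_BE + (β+1)I_B·R_E, so I_B = (1.63 − 0.7) / (11.1 + 251×0.39) = 0.00853 mA.
I_C = β·I_B = 250×0.00853 = 2.13 mA, and I_E = (β+1)I_B = 2.14 mA.
V_CE = V_CC − I_C·R_C − I_E·R_E = 22 − 2.13×2.7 − 2.14×0.39 = 15.4 V.
V_CE = 15.4 V > 0.2 V confirms active-region operation.

I_C ≈ 2.1 mA, V_CE ≈ 15 V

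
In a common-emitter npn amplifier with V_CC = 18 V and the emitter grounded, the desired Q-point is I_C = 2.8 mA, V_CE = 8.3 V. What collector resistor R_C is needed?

Collector loop: V_CC = I_C·R_C + V_CE.
R_C = (V_CC − V_CE)/I_C = (18 − 8.3)/2.8 = 3.46 kΩ.

R_C ≈ 3.5 kΩ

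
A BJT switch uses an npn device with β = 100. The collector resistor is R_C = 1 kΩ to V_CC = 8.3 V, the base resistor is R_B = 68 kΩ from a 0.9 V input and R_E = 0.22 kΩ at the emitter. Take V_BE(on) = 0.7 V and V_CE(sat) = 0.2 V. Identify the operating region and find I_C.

Assume active. Base-emitter loop: I_B = (V_BB − V_BE)/(R_B + (β+1)R_E) = (0.9 − 0.7)/(68 + 101×0.22) = 0.00222 mA.
I_C = β·I_B = 100×0.00222 = 0.222 mA.
V_CE = V_CC − I_C·R_C − I_E·R_E = 8.3 − 0.222×1 − 0.224×0.22 = 8.03 V > V_CE(sat), so the active-region assumption holds.

active; I_C ≈ 0.22 mA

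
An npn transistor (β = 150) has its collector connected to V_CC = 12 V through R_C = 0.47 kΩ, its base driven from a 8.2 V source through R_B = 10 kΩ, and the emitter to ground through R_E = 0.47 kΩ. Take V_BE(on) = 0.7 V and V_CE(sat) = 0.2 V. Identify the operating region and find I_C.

saturation; I_C ≈ 12 mA

Assume active: I_B = (8.2 − 0.7)/(10 + 151×0.47) = 0.0926 mA, I_C = β·I_B = 13.9 mA.
Then V_CE = 12 − 13.9×0.47 − 14×0.47 = -1.1 V < 0.2 V — the active assumption fails.
Re-solve with V_CE = 0.2 V. KCL at the emitter: V_E/R_E = (V_BB−0.7−V_E)/R_B + (V_CC−0.2−V_E)/R_C, giving V_E = 5.94 V.
I_C = (V_CC − 0.2 − V_E)/R_C = (11.8 − 5.94)/0.47 = 12.5 mA.
Check: I_B = (7.5 − 5.94)/10 = 0.156 mA, and β·I_B = 23.4 mA > I_C, confirming saturation.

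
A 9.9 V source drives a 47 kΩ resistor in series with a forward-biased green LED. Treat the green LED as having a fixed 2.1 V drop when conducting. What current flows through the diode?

KVL around the loop: 9.9 = V_D + I·R = 2.1 + I × 47 kΩ.
So I = (9.9 − 2.1) / 47 kΩ = 7.8 / 47 = 0.166 mA.

I ≈ 0.17 mA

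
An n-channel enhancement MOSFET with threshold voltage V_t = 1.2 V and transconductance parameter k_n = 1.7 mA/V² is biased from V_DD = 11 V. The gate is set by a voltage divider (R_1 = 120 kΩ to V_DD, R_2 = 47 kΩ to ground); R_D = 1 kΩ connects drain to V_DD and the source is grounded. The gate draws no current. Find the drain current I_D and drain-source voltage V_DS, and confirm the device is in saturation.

V_G = V_DD·R_2/(R_1+R_2) = 11×47/167 = 3.1 V. With the source grounded, V_GS = V_G = 3.1 V.
Assume saturation: I_D = (k_n/2)(V_GS − V_t)² = (1.7/2)×(3.1 − 1.2)² = 0.85×1.9² = 3.05 mA.
V_DS = V_DD − I_D·R_D = 11 − 3.05×1 = 7.95 V.
Saturation requires V_DS ≥ V_GS − V_t = 1.9 V; 7.95 ≥ 1.9 ✓.

I_D ≈ 3.1 mA, V_DS ≈ 7.9 V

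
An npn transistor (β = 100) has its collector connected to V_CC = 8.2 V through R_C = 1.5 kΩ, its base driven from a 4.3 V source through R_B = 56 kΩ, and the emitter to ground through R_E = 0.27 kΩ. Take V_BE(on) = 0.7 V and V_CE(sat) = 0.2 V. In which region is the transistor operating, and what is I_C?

Assume active. Base-emitter loop: I_B = (V_BB − V_BE)/(R_B + (β+1)R_E) = (4.3 − 0.7)/(56 + 101×0.27) = 0.0432 mA.
I_C = β·I_B = 100×0.0432 = 4.32 mA.
V_CE = V_CC − I_C·R_C − I_E·R_E = 8.2 − 4.32×1.5 − 4.37×0.27 = 0.536 V > V_CE(sat), so the active-region assumption holds.

active; I_C ≈ 4.3 mA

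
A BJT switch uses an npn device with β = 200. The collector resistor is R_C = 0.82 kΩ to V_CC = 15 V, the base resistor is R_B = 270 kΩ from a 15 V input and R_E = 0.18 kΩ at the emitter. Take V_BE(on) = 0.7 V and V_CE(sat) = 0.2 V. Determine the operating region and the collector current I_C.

Assume active. Base-emitter loop: I_B = (V_BB − V_BE)/(R_B + (β+1)R_E) = (15 − 0.7)/(270 + 201×0.18) = 0.0467 mA.
I_C = β·I_B = 200×0.0467 = 9.34 mA.
V_CE = V_CC − I_C·R_C − I_E·R_E = 15 − 9.34×0.82 − 9.39×0.18 = 5.65 V > V_CE(sat), so the active-region assumption holds.

active; I_C ≈ 9.3 mA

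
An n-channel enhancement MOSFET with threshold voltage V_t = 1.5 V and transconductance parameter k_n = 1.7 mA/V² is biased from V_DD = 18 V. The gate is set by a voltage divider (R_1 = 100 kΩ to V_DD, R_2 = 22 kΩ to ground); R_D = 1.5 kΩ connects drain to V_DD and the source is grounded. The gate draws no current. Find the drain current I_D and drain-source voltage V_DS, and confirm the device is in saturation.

V_G = V_DD·R_2/(R_1+R_2) = 18×22/122 = 3.25 V. With the source grounded, V_GS = V_G = 3.25 V.
Assume saturation: I_D = (k_n/2)(V_GS − V_t)² = (1.7/2)×(3.25 − 1.5)² = 0.85×1.75² = 2.59 mA.
V_DS = V_DD − I_D·R_D = 18 − 2.59×1.5 = 14.1 V.
Saturation requires V_DS ≥ V_GS − V_t = 1.75 V; 14.1 ≥ 1.75 ✓.

I_D ≈ 2.6 mA, V_DS ≈ 14 V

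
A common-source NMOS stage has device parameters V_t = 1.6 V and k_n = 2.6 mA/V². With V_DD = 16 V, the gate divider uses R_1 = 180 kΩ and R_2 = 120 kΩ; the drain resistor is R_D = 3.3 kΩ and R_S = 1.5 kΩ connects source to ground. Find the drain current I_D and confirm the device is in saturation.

I_D ≈ 2.3 mA

V_G = V_DD·R_2/(R_1+R_2) = 16×120/300 = 6.4 V.
Assume saturation: I_D = (k_n/2)(V_GS − V_t)² with V_GS = V_G − I_D·R_S = 6.4 − 1.5·I_D.
Substituting gives 2.93·I_D² − 19.7·I_D + 30 = 0, with roots I_D = 2.31 or 4.43 mA.
The root I_D = 4.43 mA gives V_GS = -0.246 V ≤ V_t, so take I_D = 2.31 mA.
Then V_GS = 2.93 V and V_DS = V_DD − I_D(R_D+R_S) = 16 − 2.31×4.8 = 4.91 V.
Saturation requires V_DS ≥ V_GS − V_t = 1.33 V; 4.91 ≥ 1.33 ✓.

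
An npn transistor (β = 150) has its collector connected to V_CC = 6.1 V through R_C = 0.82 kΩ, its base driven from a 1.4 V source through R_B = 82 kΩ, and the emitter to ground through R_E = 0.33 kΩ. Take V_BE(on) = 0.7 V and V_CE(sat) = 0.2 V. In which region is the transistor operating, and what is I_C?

Assume active. Base-emitter loop: I_B = (V_BB − V_BE)/(R_B + (β+1)R_E) = (1.4 − 0.7)/(82 + 151×0.33) = 0.00531 mA.
I_C = β·I_B = 150×0.00531 = 0.796 mA.
V_CE = V_CC − I_C·R_C − I_E·R_E = 6.1 − 0.796×0.82 − 0.802×0.33 = 5.18 V > V_CE(sat), so the active-region assumption holds.

active; I_C ≈ 0.8 mA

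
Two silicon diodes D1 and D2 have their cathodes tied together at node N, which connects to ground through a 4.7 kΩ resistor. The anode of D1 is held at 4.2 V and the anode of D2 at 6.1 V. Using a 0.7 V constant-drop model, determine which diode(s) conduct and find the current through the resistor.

Only D2 conducts; I_R ≈ 1.1 mA

Assume both conduct. Then node N would need to be at both 4.2−0.7 = 3.5 V and 6.1−0.7 = 5.4 V, which is impossible.
Assume only D2 conducts: V_N = 6.1 − 0.7 = 5.4 V, so I_R = 5.4/4.7 = 1.15 mA.
Check D1: its anode-to-cathode voltage is 4.2 − 5.4 = -1.2 V < 0.7 V, so it is off. The assumption is consistent.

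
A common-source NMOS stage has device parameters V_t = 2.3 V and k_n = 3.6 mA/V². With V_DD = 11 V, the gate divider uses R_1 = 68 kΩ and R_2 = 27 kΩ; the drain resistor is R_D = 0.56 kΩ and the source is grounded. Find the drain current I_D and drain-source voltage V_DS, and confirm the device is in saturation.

V_G = V_DD·R_2/(R_1+R_2) = 11×27/95 = 3.13 V. With the source grounded, V_GS = V_G = 3.13 V.
Assume saturation: I_D = (k_n/2)(V_GS − V_t)² = (3.6/2)×(3.13 − 2.3)² = 1.8×0.826² = 1.23 mA.
V_DS = V_DD − I_D·R_D = 11 − 1.23×0.56 = 10.3 V.
Saturation requires V_DS ≥ V_GS − V_t = 0.826 V; 10.3 ≥ 0.826 ✓.

I_D ≈ 1.2 mA, V_DS ≈ 10 V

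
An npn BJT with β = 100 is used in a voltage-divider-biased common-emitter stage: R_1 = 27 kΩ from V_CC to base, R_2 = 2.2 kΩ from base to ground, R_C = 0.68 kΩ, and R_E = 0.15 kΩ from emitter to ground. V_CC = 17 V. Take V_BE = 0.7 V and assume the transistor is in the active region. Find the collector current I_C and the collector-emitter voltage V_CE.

I_C ≈ 3.4 mA, V_CE ≈ 14 V

Thevenize the base divider: V_Th = V_CC·R_2/(R_1+R_2) = 17×2.2/29.2 = 1.28 V, R_Th = R_1‖R_2 = 2.03 kΩ.
Base-emitter loop: V_Th = I_B·R_Th + V_BE + (β+1)I_B·R_E, so I_B = (1.28 − 0.7) / (2.03 + 101×0.15) = 0.0338 mA.
I_C = β·I_B = 100×0.0338 = 3.38 mA, and I_E = (β+1)I_B = 3.41 mA.
V_CE = V_CC − I_C·R_C − I_E·R_E = 17 − 3.38×0.68 − 3.41×0.15 = 14.2 V.
V_CE = 14.2 V > 0.2 V confirms active-region operation.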